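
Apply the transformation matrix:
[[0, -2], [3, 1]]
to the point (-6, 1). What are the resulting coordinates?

Matrix multiplication:
[[0, -2], [3, 1]] × [-6, 1]ᵀ
= [(0)(-6) + (-2)(1), (3)(-6) + (1)(1)]ᵀ
= [-2, -17]ᵀ
Result: (-2, -17)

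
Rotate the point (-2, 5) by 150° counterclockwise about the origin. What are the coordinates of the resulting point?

Rotation matrix for 150°: [[cos 150°, -sin 150°], [sin 150°, cos 150°]] ≈ [[-0.866025, -0.500000], [0.500000, -0.866025]]
[[-0.866025, -0.500000], [0.500000, -0.866025]] × [-2, 5]ᵀ ≈ [-0.7679, -5.3301]ᵀ
Result: (-0.7679, -5.3301)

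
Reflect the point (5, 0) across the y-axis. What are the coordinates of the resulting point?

Reflection across y-axis: (5, 0) → (-5, 0)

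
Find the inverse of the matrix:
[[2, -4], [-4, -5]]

For [[a,b],[c,d]], inverse = (1/det)·[[d,-b],[-c,a]]
det = (2)(-5) - (-4)(-4) = -10 - 16 = -26
Inverse = (1/-26)·[[-5, 4], [4, 2]]
= [[5/26, -2/13], [-2/13, -1/13]]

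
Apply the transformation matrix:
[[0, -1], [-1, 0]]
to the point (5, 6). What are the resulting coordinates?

Matrix multiplication:
[[0, -1], [-1, 0]] × [5, 6]ᵀ
= [(0)(5) + (-1)(6), (-1)(5) + (0)(6)]ᵀ
= [-6, -5]ᵀ
Result: (-6, -5)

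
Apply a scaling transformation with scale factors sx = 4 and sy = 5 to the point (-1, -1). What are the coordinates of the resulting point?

Scaling matrix:
[[4, 0], [0, 5]]
Result: (-1 × 4, -1 × 5) = (-4, -5)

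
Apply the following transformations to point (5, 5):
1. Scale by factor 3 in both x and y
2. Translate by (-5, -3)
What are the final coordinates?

Step 1: Scale (5, 5) by 3 → (15, 15)
Step 2: Translate by (-5, -3) → (10, 12)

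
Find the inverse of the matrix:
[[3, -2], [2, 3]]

For [[a,b],[c,d]], inverse = (1/det)·[[d,-b],[-c,a]]
det = (3)(3) - (-2)(2) = 9 - -4 = 13
Inverse = (1/13)·[[3, 2], [-2, 3]]
= [[3/13, 2/13], [-2/13, 3/13]]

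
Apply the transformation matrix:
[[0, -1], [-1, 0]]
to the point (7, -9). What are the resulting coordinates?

Matrix multiplication:
[[0, -1], [-1, 0]] × [7, -9]ᵀ
= [(0)(7) + (-1)(-9), (-1)(7) + (0)(-9)]ᵀ
= [9, -7]ᵀ
Result: (9, -7)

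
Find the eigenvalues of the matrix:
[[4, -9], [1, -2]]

Characteristic equation: det(A - λI) = 0
λ² - (trace)λ + (det) = 0
trace = 4 + -2 = 2, det = (4)(-2) - (-9)(1) = 1
λ² - (2)λ + (1) = 0
λ = (2 ± √((2)² - 4·(1))) / 2 = (2 ± √0) / 2
Solving: λ = 1, 1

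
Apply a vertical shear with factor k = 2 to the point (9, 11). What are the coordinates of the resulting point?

Shear matrix for vertical shear with factor k = 2:
[[1, 0], [2, 1]]
Result: (9, 11) → (9, 29)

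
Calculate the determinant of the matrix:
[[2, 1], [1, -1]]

For a 2×2 matrix [[a, b], [c, d]], det = ad - bc
det = (2)(-1) - (1)(1) = -2 - 1 = -3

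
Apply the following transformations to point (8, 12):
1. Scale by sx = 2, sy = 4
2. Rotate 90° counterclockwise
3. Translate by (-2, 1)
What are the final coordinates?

Step 1: Scale → (16, 48)
Step 2: Rotate 90° → (-48, 16)
Step 3: Translate → (-50, 17)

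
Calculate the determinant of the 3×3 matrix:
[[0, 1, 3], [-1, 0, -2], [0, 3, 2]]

Expansion along first row:
det = 0·det([[0,-2],[3,2]]) - 1·det([[-1,-2],[0,2]]) + 3·det([[-1,0],[0,3]])
    = 0·(0·2 - -2·3) - 1·(-1·2 - -2·0) + 3·(-1·3 - 0·0)
    = 0·6 - 1·-2 + 3·-3
    = 0 + 2 + -9 = -7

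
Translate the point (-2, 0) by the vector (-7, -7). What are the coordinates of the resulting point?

Translation by (-7, -7) (homogeneous matrix [[1, 0, -7], [0, 1, -7], [0, 0, 1]]):
x' = -2 + -7 = -9
y' = 0 + -7 = -7
Result: (-9, -7)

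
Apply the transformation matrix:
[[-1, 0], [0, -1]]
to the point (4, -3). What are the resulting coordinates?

Matrix multiplication:
[[-1, 0], [0, -1]] × [4, -3]ᵀ
= [(-1)(4) + (0)(-3), (0)(4) + (-1)(-3)]ᵀ
= [-4, 3]ᵀ
Result: (-4, 3)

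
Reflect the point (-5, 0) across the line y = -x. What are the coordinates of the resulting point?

Reflection across line y = -x: (-5, 0) → (0, 5)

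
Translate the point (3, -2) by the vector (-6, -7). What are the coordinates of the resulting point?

Translation by (-6, -7) (homogeneous matrix [[1, 0, -6], [0, 1, -7], [0, 0, 1]]):
x' = 3 + -6 = -3
y' = -2 + -7 = -9
Result: (-3, -9)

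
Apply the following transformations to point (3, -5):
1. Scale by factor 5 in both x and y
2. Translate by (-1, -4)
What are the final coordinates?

Step 1: Scale (3, -5) by 5 → (15, -25)
Step 2: Translate by (-1, -4) → (14, -29)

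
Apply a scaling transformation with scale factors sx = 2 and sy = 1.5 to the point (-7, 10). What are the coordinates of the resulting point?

Scaling matrix:
[[2, 0], [0, 1.50]]
Result: (-7 × 2, 10 × 1.5) = (-14, 15)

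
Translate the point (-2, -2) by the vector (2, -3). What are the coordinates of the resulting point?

Translation by (2, -3) (homogeneous matrix [[1, 0, 2], [0, 1, -3], [0, 0, 1]]):
x' = -2 + 2 = 0
y' = -2 + -3 = -5
Result: (0, -5)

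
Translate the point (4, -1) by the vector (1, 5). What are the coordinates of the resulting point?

Translation by (1, 5) (homogeneous matrix [[1, 0, 1], [0, 1, 5], [0, 0, 1]]):
x' = 4 + 1 = 5
y' = -1 + 5 = 4
Result: (5, 4)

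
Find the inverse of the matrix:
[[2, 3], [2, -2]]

For [[a,b],[c,d]], inverse = (1/det)·[[d,-b],[-c,a]]
det = (2)(-2) - (3)(2) = -4 - 6 = -10
Inverse = (1/-10)·[[-2, -3], [-2, 2]]
= [[1/5, 3/10], [1/5, -1/5]]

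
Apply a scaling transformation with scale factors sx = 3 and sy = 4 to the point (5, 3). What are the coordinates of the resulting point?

Scaling matrix:
[[3, 0], [0, 4]]
Result: (5 × 3, 3 × 4) = (15, 12)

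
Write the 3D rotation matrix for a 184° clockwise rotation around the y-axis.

Rotation matrix for clockwise 184° around y-axis:
A clockwise rotation by 184° is a counterclockwise rotation by -184°.
cos(-184°) = -0.9976, sin(-184°) = 0.0698
Result: [[-0.9976, 0, 0.0698], [0, 1, 0], [-0.0698, 0, -0.9976]]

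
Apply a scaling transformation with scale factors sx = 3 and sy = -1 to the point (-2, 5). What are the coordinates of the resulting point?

Scaling matrix:
[[3, 0], [0, -1]]
Result: (-2 × 3, 5 × -1) = (-6, -5)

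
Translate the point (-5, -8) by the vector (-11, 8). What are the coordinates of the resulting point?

Translation by (-11, 8) (homogeneous matrix [[1, 0, -11], [0, 1, 8], [0, 0, 1]]):
x' = -5 + -11 = -16
y' = -8 + 8 = 0
Result: (-16, 0)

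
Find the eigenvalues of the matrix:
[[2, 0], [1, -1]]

Characteristic equation: det(A - λI) = 0
λ² - (trace)λ + (det) = 0
trace = 2 + -1 = 1, det = (2)(-1) - (0)(1) = -2
λ² - (1)λ + (-2) = 0
λ = (1 ± √((1)² - 4·(-2))) / 2 = (1 ± √9) / 2
Solving: λ = -1, 2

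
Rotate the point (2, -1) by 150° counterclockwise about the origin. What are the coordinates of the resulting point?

Rotation matrix for 150°: [[cos 150°, -sin 150°], [sin 150°, cos 150°]] ≈ [[-0.866025, -0.500000], [0.500000, -0.866025]]
[[-0.866025, -0.500000], [0.500000, -0.866025]] × [2, -1]ᵀ ≈ [-1.2321, 1.8660]ᵀ
Result: (-1.2321, 1.8660)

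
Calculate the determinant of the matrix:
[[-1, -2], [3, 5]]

For a 2×2 matrix [[a, b], [c, d]], det = ad - bc
det = (-1)(5) - (-2)(3) = -5 - -6 = 1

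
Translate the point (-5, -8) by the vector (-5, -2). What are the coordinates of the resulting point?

Translation by (-5, -2) (homogeneous matrix [[1, 0, -5], [0, 1, -2], [0, 0, 1]]):
x' = -5 + -5 = -10
y' = -8 + -2 = -10
Result: (-10, -10)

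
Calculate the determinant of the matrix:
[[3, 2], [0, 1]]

For a 2×2 matrix [[a, b], [c, d]], det = ad - bc
det = (3)(1) - (2)(0) = 3 - 0 = 3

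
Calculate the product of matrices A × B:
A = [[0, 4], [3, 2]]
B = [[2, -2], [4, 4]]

Matrix multiplication:
C[0][0] = 0×2 + 4×4 = 16
C[0][1] = 0×-2 + 4×4 = 16
C[1][0] = 3×2 + 2×4 = 14
C[1][1] = 3×-2 + 2×4 = 2
Result: [[16, 16], [14, 2]]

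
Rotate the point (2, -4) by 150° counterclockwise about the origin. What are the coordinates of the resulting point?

Rotation matrix for 150°: [[cos 150°, -sin 150°], [sin 150°, cos 150°]] ≈ [[-0.866025, -0.500000], [0.500000, -0.866025]]
[[-0.866025, -0.500000], [0.500000, -0.866025]] × [2, -4]ᵀ ≈ [0.2679, 4.4641]ᵀ
Result: (0.2679, 4.4641)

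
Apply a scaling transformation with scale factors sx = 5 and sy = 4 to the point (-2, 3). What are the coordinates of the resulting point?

Scaling matrix:
[[5, 0], [0, 4]]
Result: (-2 × 5, 3 × 4) = (-10, 12)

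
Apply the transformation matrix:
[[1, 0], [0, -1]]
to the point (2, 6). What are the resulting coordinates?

Matrix multiplication:
[[1, 0], [0, -1]] × [2, 6]ᵀ
= [(1)(2) + (0)(6), (0)(2) + (-1)(6)]ᵀ
= [2, -6]ᵀ
Result: (2, -6)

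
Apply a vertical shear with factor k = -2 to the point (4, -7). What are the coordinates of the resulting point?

Shear matrix for vertical shear with factor k = -2:
[[1, 0], [-2, 1]]
Result: (4, -7) → (4, -15)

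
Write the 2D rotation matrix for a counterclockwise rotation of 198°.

Rotation matrix formula: [[cos θ, -sin θ], [sin θ, cos θ]]
For θ = 198°:
cos(198°) = -0.9511
sin(198°) = -0.3090
Result: [[-0.9511, 0.3090], [-0.3090, -0.9511]]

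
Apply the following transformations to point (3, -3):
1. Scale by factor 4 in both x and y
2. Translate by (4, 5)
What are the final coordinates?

Step 1: Scale (3, -3) by 4 → (12, -12)
Step 2: Translate by (4, 5) → (16, -7)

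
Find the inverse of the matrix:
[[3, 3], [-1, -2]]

For [[a,b],[c,d]], inverse = (1/det)·[[d,-b],[-c,a]]
det = (3)(-2) - (3)(-1) = -6 - -3 = -3
Inverse = (1/-3)·[[-2, -3], [1, 3]]
= [[2/3, 1], [-1/3, -1]]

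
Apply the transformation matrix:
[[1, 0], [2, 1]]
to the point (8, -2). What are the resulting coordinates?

Matrix multiplication:
[[1, 0], [2, 1]] × [8, -2]ᵀ
= [(1)(8) + (0)(-2), (2)(8) + (1)(-2)]ᵀ
= [8, 14]ᵀ
Result: (8, 14)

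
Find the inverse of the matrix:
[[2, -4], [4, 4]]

For [[a,b],[c,d]], inverse = (1/det)·[[d,-b],[-c,a]]
det = (2)(4) - (-4)(4) = 8 - -16 = 24
Inverse = (1/24)·[[4, 4], [-4, 2]]
= [[1/6, 1/6], [-1/6, 1/12]]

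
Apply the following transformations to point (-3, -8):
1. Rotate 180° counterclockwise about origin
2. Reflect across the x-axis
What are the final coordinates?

Step 1: Rotate 180° → (3, 8)
Step 2: Reflect across x-axis → (3, -8)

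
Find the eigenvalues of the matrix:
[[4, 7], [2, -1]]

Characteristic equation: det(A - λI) = 0
λ² - (trace)λ + (det) = 0
trace = 4 + -1 = 3, det = (4)(-1) - (7)(2) = -18
λ² - (3)λ + (-18) = 0
λ = (3 ± √((3)² - 4·(-18))) / 2 = (3 ± √81) / 2
Solving: λ = -3, 6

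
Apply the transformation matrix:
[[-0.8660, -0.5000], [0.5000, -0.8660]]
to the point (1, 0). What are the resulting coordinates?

Matrix multiplication:
[[-0.8660, -0.5000], [0.5000, -0.8660]] × [1, 0]ᵀ
= [(-0.8660)(1) + (-0.5000)(0), (0.5000)(1) + (-0.8660)(0)]ᵀ
= [-0.8660, 0.5000]ᵀ
Result: (-0.8660, 0.5000)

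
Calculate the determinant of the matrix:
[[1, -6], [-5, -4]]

For a 2×2 matrix [[a, b], [c, d]], det = ad - bc
det = (1)(-4) - (-6)(-5) = -4 - 30 = -34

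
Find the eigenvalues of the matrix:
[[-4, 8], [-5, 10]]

Characteristic equation: det(A - λI) = 0
λ² - (trace)λ + (det) = 0
trace = -4 + 10 = 6, det = (-4)(10) - (8)(-5) = 0
λ² - (6)λ + (0) = 0
λ = (6 ± √((6)² - 4·(0))) / 2 = (6 ± √36) / 2
Solving: λ = 0, 6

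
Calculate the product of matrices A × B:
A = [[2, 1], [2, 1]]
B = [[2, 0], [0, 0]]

Matrix multiplication:
C[0][0] = 2×2 + 1×0 = 4
C[0][1] = 2×0 + 1×0 = 0
C[1][0] = 2×2 + 1×0 = 4
C[1][1] = 2×0 + 1×0 = 0
Result: [[4, 0], [4, 0]]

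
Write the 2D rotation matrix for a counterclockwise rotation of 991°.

Rotation matrix formula: [[cos θ, -sin θ], [sin θ, cos θ]]
For θ = 991°:
cos(991°) = 0.0175
sin(991°) = -0.9998
Result: [[0.0175, 0.9998], [-0.9998, 0.0175]]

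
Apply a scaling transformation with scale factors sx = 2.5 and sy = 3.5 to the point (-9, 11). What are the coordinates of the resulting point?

Scaling matrix:
[[2.50, 0], [0, 3.50]]
Result: (-9 × 2.5, 11 × 3.5) = (-22.5, 38.5)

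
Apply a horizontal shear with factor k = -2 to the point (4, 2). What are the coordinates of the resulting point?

Shear matrix for horizontal shear with factor k = -2:
[[1, -2], [0, 1]]
Result: (4, 2) → (0, 2)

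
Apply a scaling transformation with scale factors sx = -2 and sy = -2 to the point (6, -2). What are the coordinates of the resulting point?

Scaling matrix:
[[-2, 0], [0, -2]]
Result: (6 × -2, -2 × -2) = (-12, 4)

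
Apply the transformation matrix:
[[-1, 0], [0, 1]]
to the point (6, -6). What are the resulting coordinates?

Matrix multiplication:
[[-1, 0], [0, 1]] × [6, -6]ᵀ
= [(-1)(6) + (0)(-6), (0)(6) + (1)(-6)]ᵀ
= [-6, -6]ᵀ
Result: (-6, -6)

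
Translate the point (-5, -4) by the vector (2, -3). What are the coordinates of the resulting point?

Translation by (2, -3) (homogeneous matrix [[1, 0, 2], [0, 1, -3], [0, 0, 1]]):
x' = -5 + 2 = -3
y' = -4 + -3 = -7
Result: (-3, -7)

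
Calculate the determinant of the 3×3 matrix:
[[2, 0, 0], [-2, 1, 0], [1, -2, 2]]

Expansion along first row:
det = 2·det([[1,0],[-2,2]]) - 0·det([[-2,0],[1,2]]) + 0·det([[-2,1],[1,-2]])
    = 2·(1·2 - 0·-2) - 0·(-2·2 - 0·1) + 0·(-2·-2 - 1·1)
    = 2·2 - 0·-4 + 0·3
    = 4 + 0 + 0 = 4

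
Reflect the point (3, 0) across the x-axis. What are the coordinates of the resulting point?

Reflection across x-axis: (3, 0) → (3, 0)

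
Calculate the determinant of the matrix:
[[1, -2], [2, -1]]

For a 2×2 matrix [[a, b], [c, d]], det = ad - bc
det = (1)(-1) - (-2)(2) = -1 - -4 = 3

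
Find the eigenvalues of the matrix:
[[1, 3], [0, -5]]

Characteristic equation: det(A - λI) = 0
λ² - (trace)λ + (det) = 0
trace = 1 + -5 = -4, det = (1)(-5) - (3)(0) = -5
λ² - (-4)λ + (-5) = 0
λ = (-4 ± √((-4)² - 4·(-5))) / 2 = (-4 ± √36) / 2
Solving: λ = -5, 1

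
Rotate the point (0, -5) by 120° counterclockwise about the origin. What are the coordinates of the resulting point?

Rotation matrix for 120°: [[cos 120°, -sin 120°], [sin 120°, cos 120°]] ≈ [[-0.500000, -0.866025], [0.866025, -0.500000]]
[[-0.500000, -0.866025], [0.866025, -0.500000]] × [0, -5]ᵀ ≈ [4.3301, 2.5000]ᵀ
Result: (4.3301, 2.5000)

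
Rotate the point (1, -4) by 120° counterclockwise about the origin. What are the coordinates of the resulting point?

Rotation matrix for 120°: [[cos 120°, -sin 120°], [sin 120°, cos 120°]] ≈ [[-0.500000, -0.866025], [0.866025, -0.500000]]
[[-0.500000, -0.866025], [0.866025, -0.500000]] × [1, -4]ᵀ ≈ [2.9641, 2.8660]ᵀ
Result: (2.9641, 2.8660)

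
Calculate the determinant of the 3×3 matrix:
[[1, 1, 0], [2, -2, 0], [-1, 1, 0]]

Expansion along first row:
det = 1·det([[-2,0],[1,0]]) - 1·det([[2,0],[-1,0]]) + 0·det([[2,-2],[-1,1]])
    = 1·(-2·0 - 0·1) - 1·(2·0 - 0·-1) + 0·(2·1 - -2·-1)
    = 1·0 - 1·0 + 0·0
    = 0 + 0 + 0 = 0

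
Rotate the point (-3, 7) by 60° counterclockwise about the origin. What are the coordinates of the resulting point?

Rotation matrix for 60°: [[cos 60°, -sin 60°], [sin 60°, cos 60°]] ≈ [[0.500000, -0.866025], [0.866025, 0.500000]]
[[0.500000, -0.866025], [0.866025, 0.500000]] × [-3, 7]ᵀ ≈ [-7.5622, 0.9019]ᵀ
Result: (-7.5622, 0.9019)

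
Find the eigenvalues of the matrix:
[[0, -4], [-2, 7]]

Characteristic equation: det(A - λI) = 0
λ² - (trace)λ + (det) = 0
trace = 0 + 7 = 7, det = (0)(7) - (-4)(-2) = -8
λ² - (7)λ + (-8) = 0
λ = (7 ± √((7)² - 4·(-8))) / 2 = (7 ± √81) / 2
Solving: λ = -1, 8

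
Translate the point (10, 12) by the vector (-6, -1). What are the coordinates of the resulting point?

Translation by (-6, -1) (homogeneous matrix [[1, 0, -6], [0, 1, -1], [0, 0, 1]]):
x' = 10 + -6 = 4
y' = 12 + -1 = 11
Result: (4, 11)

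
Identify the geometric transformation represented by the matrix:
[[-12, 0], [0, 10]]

This matrix represents: non-uniform scaling by sx = -12, sy = 10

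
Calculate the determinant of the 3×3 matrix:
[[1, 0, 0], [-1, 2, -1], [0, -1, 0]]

Expansion along first row:
det = 1·det([[2,-1],[-1,0]]) - 0·det([[-1,-1],[0,0]]) + 0·det([[-1,2],[0,-1]])
    = 1·(2·0 - -1·-1) - 0·(-1·0 - -1·0) + 0·(-1·-1 - 2·0)
    = 1·-1 - 0·0 + 0·1
    = -1 + 0 + 0 = -1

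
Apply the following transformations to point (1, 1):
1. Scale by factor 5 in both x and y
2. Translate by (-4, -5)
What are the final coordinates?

Step 1: Scale (1, 1) by 5 → (5, 5)
Step 2: Translate by (-4, -5) → (1, 0)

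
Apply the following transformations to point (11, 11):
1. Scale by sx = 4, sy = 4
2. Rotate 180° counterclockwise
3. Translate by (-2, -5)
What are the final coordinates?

Step 1: Scale → (44, 44)
Step 2: Rotate 180° → (-44, -44)
Step 3: Translate → (-46, -49)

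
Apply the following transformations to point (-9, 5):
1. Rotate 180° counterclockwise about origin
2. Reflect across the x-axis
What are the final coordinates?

Step 1: Rotate 180° → (9, -5)
Step 2: Reflect across x-axis → (9, 5)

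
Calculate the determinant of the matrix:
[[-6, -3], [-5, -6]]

For a 2×2 matrix [[a, b], [c, d]], det = ad - bc
det = (-6)(-6) - (-3)(-5) = 36 - 15 = 21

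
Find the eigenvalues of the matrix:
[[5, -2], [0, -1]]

Characteristic equation: det(A - λI) = 0
λ² - (trace)λ + (det) = 0
trace = 5 + -1 = 4, det = (5)(-1) - (-2)(0) = -5
λ² - (4)λ + (-5) = 0
λ = (4 ± √((4)² - 4·(-5))) / 2 = (4 ± √36) / 2
Solving: λ = -1, 5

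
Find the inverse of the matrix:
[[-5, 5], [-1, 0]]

For [[a,b],[c,d]], inverse = (1/det)·[[d,-b],[-c,a]]
det = (-5)(0) - (5)(-1) = 0 - -5 = 5
Inverse = (1/5)·[[0, -5], [1, -5]]
= [[0, -1], [1/5, -1]]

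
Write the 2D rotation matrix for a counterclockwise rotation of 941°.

Rotation matrix formula: [[cos θ, -sin θ], [sin θ, cos θ]]
For θ = 941°:
cos(941°) = -0.7547
sin(941°) = -0.6561
Result: [[-0.7547, 0.6561], [-0.6561, -0.7547]]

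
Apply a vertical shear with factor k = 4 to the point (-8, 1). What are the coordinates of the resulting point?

Shear matrix for vertical shear with factor k = 4:
[[1, 0], [4, 1]]
Result: (-8, 1) → (-8, -31)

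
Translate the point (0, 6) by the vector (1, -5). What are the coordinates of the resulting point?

Translation by (1, -5) (homogeneous matrix [[1, 0, 1], [0, 1, -5], [0, 0, 1]]):
x' = 0 + 1 = 1
y' = 6 + -5 = 1
Result: (1, 1)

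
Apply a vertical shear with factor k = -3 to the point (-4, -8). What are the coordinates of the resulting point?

Shear matrix for vertical shear with factor k = -3:
[[1, 0], [-3, 1]]
Result: (-4, -8) → (-4, 4)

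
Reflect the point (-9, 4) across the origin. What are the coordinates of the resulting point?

Reflection across origin: (-9, 4) → (9, -4)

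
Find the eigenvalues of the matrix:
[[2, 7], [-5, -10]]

Characteristic equation: det(A - λI) = 0
λ² - (trace)λ + (det) = 0
trace = 2 + -10 = -8, det = (2)(-10) - (7)(-5) = 15
λ² - (-8)λ + (15) = 0
λ = (-8 ± √((-8)² - 4·(15))) / 2 = (-8 ± √4) / 2
Solving: λ = -5, -3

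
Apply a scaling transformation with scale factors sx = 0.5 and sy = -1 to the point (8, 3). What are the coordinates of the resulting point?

Scaling matrix:
[[0.50, 0], [0, -1]]
Result: (8 × 0.5, 3 × -1) = (4, -3)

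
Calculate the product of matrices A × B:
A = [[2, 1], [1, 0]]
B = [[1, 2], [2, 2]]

Matrix multiplication:
C[0][0] = 2×1 + 1×2 = 4
C[0][1] = 2×2 + 1×2 = 6
C[1][0] = 1×1 + 0×2 = 1
C[1][1] = 1×2 + 0×2 = 2
Result: [[4, 6], [1, 2]]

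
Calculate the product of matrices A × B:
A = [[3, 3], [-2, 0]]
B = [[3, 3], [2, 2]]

Matrix multiplication:
C[0][0] = 3×3 + 3×2 = 15
C[0][1] = 3×3 + 3×2 = 15
C[1][0] = -2×3 + 0×2 = -6
C[1][1] = -2×3 + 0×2 = -6
Result: [[15, 15], [-6, -6]]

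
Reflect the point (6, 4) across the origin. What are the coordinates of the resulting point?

Reflection across origin: (6, 4) → (-6, -4)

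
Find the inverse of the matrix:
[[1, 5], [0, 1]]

For [[a,b],[c,d]], inverse = (1/det)·[[d,-b],[-c,a]]
det = (1)(1) - (5)(0) = 1 - 0 = 1
Inverse = [[1, -5], [0, 1]]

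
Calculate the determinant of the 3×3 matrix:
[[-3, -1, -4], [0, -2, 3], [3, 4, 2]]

Expansion along first row:
det = -3·det([[-2,3],[4,2]]) - -1·det([[0,3],[3,2]]) + -4·det([[0,-2],[3,4]])
    = -3·(-2·2 - 3·4) - -1·(0·2 - 3·3) + -4·(0·4 - -2·3)
    = -3·-16 - -1·-9 + -4·6
    = 48 + -9 + -24 = 15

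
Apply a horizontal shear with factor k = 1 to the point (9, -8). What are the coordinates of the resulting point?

Shear matrix for horizontal shear with factor k = 1:
[[1, 1], [0, 1]]
Result: (9, -8) → (1, -8)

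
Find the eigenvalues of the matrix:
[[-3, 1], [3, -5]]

Characteristic equation: det(A - λI) = 0
λ² - (trace)λ + (det) = 0
trace = -3 + -5 = -8, det = (-3)(-5) - (1)(3) = 12
λ² - (-8)λ + (12) = 0
λ = (-8 ± √((-8)² - 4·(12))) / 2 = (-8 ± √16) / 2
Solving: λ = -6, -2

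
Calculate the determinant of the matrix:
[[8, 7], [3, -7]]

For a 2×2 matrix [[a, b], [c, d]], det = ad - bc
det = (8)(-7) - (7)(3) = -56 - 21 = -77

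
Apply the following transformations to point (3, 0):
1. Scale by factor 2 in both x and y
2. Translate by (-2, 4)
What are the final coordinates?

Step 1: Scale (3, 0) by 2 → (6, 0)
Step 2: Translate by (-2, 4) → (4, 4)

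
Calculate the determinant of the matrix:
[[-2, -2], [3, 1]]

For a 2×2 matrix [[a, b], [c, d]], det = ad - bc
det = (-2)(1) - (-2)(3) = -2 - -6 = 4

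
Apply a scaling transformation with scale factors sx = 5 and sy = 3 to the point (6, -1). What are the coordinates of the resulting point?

Scaling matrix:
[[5, 0], [0, 3]]
Result: (6 × 5, -1 × 3) = (30, -3)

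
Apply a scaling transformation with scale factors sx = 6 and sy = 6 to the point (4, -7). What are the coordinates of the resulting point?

Scaling matrix:
[[6, 0], [0, 6]]
Result: (4 × 6, -7 × 6) = (24, -42)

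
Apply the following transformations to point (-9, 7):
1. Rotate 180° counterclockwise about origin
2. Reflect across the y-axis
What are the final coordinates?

Step 1: Rotate 180° → (9, -7)
Step 2: Reflect across y-axis → (-9, -7)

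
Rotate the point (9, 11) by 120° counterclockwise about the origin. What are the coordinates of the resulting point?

Rotation matrix for 120°: [[cos 120°, -sin 120°], [sin 120°, cos 120°]] ≈ [[-0.500000, -0.866025], [0.866025, -0.500000]]
[[-0.500000, -0.866025], [0.866025, -0.500000]] × [9, 11]ᵀ ≈ [-14.0263, 2.2942]ᵀ
Result: (-14.0263, 2.2942)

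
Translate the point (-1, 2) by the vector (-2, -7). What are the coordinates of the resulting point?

Translation by (-2, -7) (homogeneous matrix [[1, 0, -2], [0, 1, -7], [0, 0, 1]]):
x' = -1 + -2 = -3
y' = 2 + -7 = -5
Result: (-3, -5)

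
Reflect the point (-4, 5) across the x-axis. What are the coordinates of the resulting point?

Reflection across x-axis: (-4, 5) → (-4, -5)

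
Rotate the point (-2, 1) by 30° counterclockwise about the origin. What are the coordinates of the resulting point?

Rotation matrix for 30°: [[cos 30°, -sin 30°], [sin 30°, cos 30°]] ≈ [[0.866025, -0.500000], [0.500000, 0.866025]]
[[0.866025, -0.500000], [0.500000, 0.866025]] × [-2, 1]ᵀ ≈ [-2.2321, -0.1340]ᵀ
Result: (-2.2321, -0.1340)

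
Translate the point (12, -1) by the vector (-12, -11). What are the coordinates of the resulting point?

Translation by (-12, -11) (homogeneous matrix [[1, 0, -12], [0, 1, -11], [0, 0, 1]]):
x' = 12 + -12 = 0
y' = -1 + -11 = -12
Result: (0, -12)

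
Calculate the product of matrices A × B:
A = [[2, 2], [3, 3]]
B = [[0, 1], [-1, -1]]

Matrix multiplication:
C[0][0] = 2×0 + 2×-1 = -2
C[0][1] = 2×1 + 2×-1 = 0
C[1][0] = 3×0 + 3×-1 = -3
C[1][1] = 3×1 + 3×-1 = 0
Result: [[-2, 0], [-3, 0]]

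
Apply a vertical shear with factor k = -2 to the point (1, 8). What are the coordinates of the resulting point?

Shear matrix for vertical shear with factor k = -2:
[[1, 0], [-2, 1]]
Result: (1, 8) → (1, 6)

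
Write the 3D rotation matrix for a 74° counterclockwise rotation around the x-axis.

Rotation matrix for counterclockwise 74° around x-axis:
cos(74°) = 0.2756, sin(74°) = 0.9613
Result: [[1, 0, 0], [0, 0.2756, -0.9613], [0, 0.9613, 0.2756]]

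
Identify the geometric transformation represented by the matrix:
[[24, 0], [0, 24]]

This matrix represents: uniform scaling by factor 24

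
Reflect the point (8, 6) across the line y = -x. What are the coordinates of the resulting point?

Reflection across line y = -x: (8, 6) → (-6, -8)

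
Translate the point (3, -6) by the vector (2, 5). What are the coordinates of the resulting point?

Translation by (2, 5) (homogeneous matrix [[1, 0, 2], [0, 1, 5], [0, 0, 1]]):
x' = 3 + 2 = 5
y' = -6 + 5 = -1
Result: (5, -1)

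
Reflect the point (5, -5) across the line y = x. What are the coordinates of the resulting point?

Reflection across line y = x: (5, -5) → (-5, 5)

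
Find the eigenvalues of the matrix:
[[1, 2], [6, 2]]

Characteristic equation: det(A - λI) = 0
λ² - (trace)λ + (det) = 0
trace = 1 + 2 = 3, det = (1)(2) - (2)(6) = -10
λ² - (3)λ + (-10) = 0
λ = (3 ± √((3)² - 4·(-10))) / 2 = (3 ± √49) / 2
Solving: λ = -2, 5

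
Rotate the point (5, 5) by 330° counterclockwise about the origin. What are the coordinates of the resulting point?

Rotation matrix for 330°: [[cos 330°, -sin 330°], [sin 330°, cos 330°]] ≈ [[0.866025, 0.500000], [-0.500000, 0.866025]]
[[0.866025, 0.500000], [-0.500000, 0.866025]] × [5, 5]ᵀ ≈ [6.8301, 1.8301]ᵀ
Result: (6.8301, 1.8301)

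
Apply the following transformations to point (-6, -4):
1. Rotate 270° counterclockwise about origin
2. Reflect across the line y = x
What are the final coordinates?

Step 1: Rotate 270° → (-4, 6)
Step 2: Reflect across line y = x → (6, -4)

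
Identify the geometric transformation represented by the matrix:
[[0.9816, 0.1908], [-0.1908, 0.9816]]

This matrix represents: rotation by 349° counterclockwise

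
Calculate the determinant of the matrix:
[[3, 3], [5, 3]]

For a 2×2 matrix [[a, b], [c, d]], det = ad - bc
det = (3)(3) - (3)(5) = 9 - 15 = -6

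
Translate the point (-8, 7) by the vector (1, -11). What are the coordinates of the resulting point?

Translation by (1, -11) (homogeneous matrix [[1, 0, 1], [0, 1, -11], [0, 0, 1]]):
x' = -8 + 1 = -7
y' = 7 + -11 = -4
Result: (-7, -4)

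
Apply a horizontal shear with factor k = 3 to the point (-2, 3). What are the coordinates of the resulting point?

Shear matrix for horizontal shear with factor k = 3:
[[1, 3], [0, 1]]
Result: (-2, 3) → (7, 3)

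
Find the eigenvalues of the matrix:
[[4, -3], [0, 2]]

Characteristic equation: det(A - λI) = 0
λ² - (trace)λ + (det) = 0
trace = 4 + 2 = 6, det = (4)(2) - (-3)(0) = 8
λ² - (6)λ + (8) = 0
λ = (6 ± √((6)² - 4·(8))) / 2 = (6 ± √4) / 2
Solving: λ = 2, 4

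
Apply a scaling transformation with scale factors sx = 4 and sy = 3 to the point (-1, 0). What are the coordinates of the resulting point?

Scaling matrix:
[[4, 0], [0, 3]]
Result: (-1 × 4, 0 × 3) = (-4, 0)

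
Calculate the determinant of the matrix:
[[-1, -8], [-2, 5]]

For a 2×2 matrix [[a, b], [c, d]], det = ad - bc
det = (-1)(5) - (-8)(-2) = -5 - 16 = -21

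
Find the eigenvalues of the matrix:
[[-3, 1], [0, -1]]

Characteristic equation: det(A - λI) = 0
λ² - (trace)λ + (det) = 0
trace = -3 + -1 = -4, det = (-3)(-1) - (1)(0) = 3
λ² - (-4)λ + (3) = 0
λ = (-4 ± √((-4)² - 4·(3))) / 2 = (-4 ± √4) / 2
Solving: λ = -3, -1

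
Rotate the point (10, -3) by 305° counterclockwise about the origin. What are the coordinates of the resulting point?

Rotation matrix for 305°: [[cos 305°, -sin 305°], [sin 305°, cos 305°]] ≈ [[0.573576, 0.819152], [-0.819152, 0.573576]]
[[0.573576, 0.819152], [-0.819152, 0.573576]] × [10, -3]ᵀ ≈ [3.2783, -9.9122]ᵀ
Result: (3.2783, -9.9122)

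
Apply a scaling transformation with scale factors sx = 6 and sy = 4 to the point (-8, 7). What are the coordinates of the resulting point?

Scaling matrix:
[[6, 0], [0, 4]]
Result: (-8 × 6, 7 × 4) = (-48, 28)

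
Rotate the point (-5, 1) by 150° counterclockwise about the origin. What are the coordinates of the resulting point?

Rotation matrix for 150°: [[cos 150°, -sin 150°], [sin 150°, cos 150°]] ≈ [[-0.866025, -0.500000], [0.500000, -0.866025]]
[[-0.866025, -0.500000], [0.500000, -0.866025]] × [-5, 1]ᵀ ≈ [3.8301, -3.3660]ᵀ
Result: (3.8301, -3.3660)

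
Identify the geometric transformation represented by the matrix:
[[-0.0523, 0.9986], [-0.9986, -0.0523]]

This matrix represents: rotation by 267° counterclockwise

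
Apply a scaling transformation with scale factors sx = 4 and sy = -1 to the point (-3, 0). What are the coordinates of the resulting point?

Scaling matrix:
[[4, 0], [0, -1]]
Result: (-3 × 4, 0 × -1) = (-12, 0)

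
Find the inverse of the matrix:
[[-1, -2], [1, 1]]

For [[a,b],[c,d]], inverse = (1/det)·[[d,-b],[-c,a]]
det = (-1)(1) - (-2)(1) = -1 - -2 = 1
Inverse = [[1, 2], [-1, -1]]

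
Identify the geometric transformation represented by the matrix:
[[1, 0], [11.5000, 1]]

This matrix represents: vertical shear with factor 11.5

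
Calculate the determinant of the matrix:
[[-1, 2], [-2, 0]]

For a 2×2 matrix [[a, b], [c, d]], det = ad - bc
det = (-1)(0) - (2)(-2) = 0 - -4 = 4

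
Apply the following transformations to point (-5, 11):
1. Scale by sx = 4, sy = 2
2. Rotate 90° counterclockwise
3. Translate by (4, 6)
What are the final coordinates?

Step 1: Scale → (-20, 22)
Step 2: Rotate 90° → (-22, -20)
Step 3: Translate → (-18, -14)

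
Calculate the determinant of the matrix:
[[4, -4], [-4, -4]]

For a 2×2 matrix [[a, b], [c, d]], det = ad - bc
det = (4)(-4) - (-4)(-4) = -16 - 16 = -32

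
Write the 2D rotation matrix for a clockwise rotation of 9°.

Rotation matrix formula: [[cos θ, -sin θ], [sin θ, cos θ]]
A clockwise rotation by 9° is equivalent to a counterclockwise rotation by -9°.
For θ = -9°:
cos(-9°) = 0.9877
sin(-9°) = -0.1564
Result: [[0.9877, 0.1564], [-0.1564, 0.9877]]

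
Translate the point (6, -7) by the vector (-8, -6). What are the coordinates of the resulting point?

Translation by (-8, -6) (homogeneous matrix [[1, 0, -8], [0, 1, -6], [0, 0, 1]]):
x' = 6 + -8 = -2
y' = -7 + -6 = -13
Result: (-2, -13)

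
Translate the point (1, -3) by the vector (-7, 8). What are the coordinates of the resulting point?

Translation by (-7, 8) (homogeneous matrix [[1, 0, -7], [0, 1, 8], [0, 0, 1]]):
x' = 1 + -7 = -6
y' = -3 + 8 = 5
Result: (-6, 5)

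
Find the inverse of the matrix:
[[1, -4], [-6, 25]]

For [[a,b],[c,d]], inverse = (1/det)·[[d,-b],[-c,a]]
det = (1)(25) - (-4)(-6) = 25 - 24 = 1
Inverse = [[25, 4], [6, 1]]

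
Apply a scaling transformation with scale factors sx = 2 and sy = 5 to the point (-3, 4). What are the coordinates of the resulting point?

Scaling matrix:
[[2, 0], [0, 5]]
Result: (-3 × 2, 4 × 5) = (-6, 20)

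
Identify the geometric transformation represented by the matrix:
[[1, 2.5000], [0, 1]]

This matrix represents: horizontal shear with factor 2.5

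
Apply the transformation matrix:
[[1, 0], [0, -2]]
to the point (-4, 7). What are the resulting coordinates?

Matrix multiplication:
[[1, 0], [0, -2]] × [-4, 7]ᵀ
= [(1)(-4) + (0)(7), (0)(-4) + (-2)(7)]ᵀ
= [-4, -14]ᵀ
Result: (-4, -14)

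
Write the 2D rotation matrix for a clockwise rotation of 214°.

Rotation matrix formula: [[cos θ, -sin θ], [sin θ, cos θ]]
A clockwise rotation by 214° is equivalent to a counterclockwise rotation by -214°.
For θ = -214°:
cos(-214°) = -0.8290
sin(-214°) = 0.5592
Result: [[-0.8290, -0.5592], [0.5592, -0.8290]]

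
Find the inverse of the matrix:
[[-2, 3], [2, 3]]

For [[a,b],[c,d]], inverse = (1/det)·[[d,-b],[-c,a]]
det = (-2)(3) - (3)(2) = -6 - 6 = -12
Inverse = (1/-12)·[[3, -3], [-2, -2]]
= [[-1/4, 1/4], [1/6, 1/6]]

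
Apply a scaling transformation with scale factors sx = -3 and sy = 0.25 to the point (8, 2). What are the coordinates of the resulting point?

Scaling matrix:
[[-3, 0], [0, 0.25]]
Result: (8 × -3, 2 × 0.25) = (-24, 0.5)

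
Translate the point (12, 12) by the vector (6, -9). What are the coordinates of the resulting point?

Translation by (6, -9) (homogeneous matrix [[1, 0, 6], [0, 1, -9], [0, 0, 1]]):
x' = 12 + 6 = 18
y' = 12 + -9 = 3
Result: (18, 3)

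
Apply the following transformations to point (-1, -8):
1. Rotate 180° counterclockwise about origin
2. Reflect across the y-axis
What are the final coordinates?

Step 1: Rotate 180° → (1, 8)
Step 2: Reflect across y-axis → (-1, 8)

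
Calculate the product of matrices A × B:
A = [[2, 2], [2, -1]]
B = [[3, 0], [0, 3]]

Matrix multiplication:
C[0][0] = 2×3 + 2×0 = 6
C[0][1] = 2×0 + 2×3 = 6
C[1][0] = 2×3 + -1×0 = 6
C[1][1] = 2×0 + -1×3 = -3
Result: [[6, 6], [6, -3]]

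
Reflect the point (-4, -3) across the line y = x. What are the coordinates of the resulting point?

Reflection across line y = x: (-4, -3) → (-3, -4)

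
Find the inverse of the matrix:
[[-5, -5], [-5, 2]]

For [[a,b],[c,d]], inverse = (1/det)·[[d,-b],[-c,a]]
det = (-5)(2) - (-5)(-5) = -10 - 25 = -35
Inverse = (1/-35)·[[2, 5], [5, -5]]
= [[-2/35, -1/7], [-1/7, 1/7]]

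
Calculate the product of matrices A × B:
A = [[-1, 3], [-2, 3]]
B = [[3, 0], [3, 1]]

Matrix multiplication:
C[0][0] = -1×3 + 3×3 = 6
C[0][1] = -1×0 + 3×1 = 3
C[1][0] = -2×3 + 3×3 = 3
C[1][1] = -2×0 + 3×1 = 3
Result: [[6, 3], [3, 3]]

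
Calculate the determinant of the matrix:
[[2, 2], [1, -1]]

For a 2×2 matrix [[a, b], [c, d]], det = ad - bc
det = (2)(-1) - (2)(1) = -2 - 2 = -4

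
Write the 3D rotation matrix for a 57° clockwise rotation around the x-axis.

Rotation matrix for clockwise 57° around x-axis:
A clockwise rotation by 57° is a counterclockwise rotation by -57°.
cos(-57°) = 0.5446, sin(-57°) = -0.8387
Result: [[1, 0, 0], [0, 0.5446, 0.8387], [0, -0.8387, 0.5446]]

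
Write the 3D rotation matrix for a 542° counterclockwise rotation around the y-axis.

Rotation matrix for counterclockwise 542° around y-axis:
cos(542°) = -0.9994, sin(542°) = -0.0349
Result: [[-0.9994, 0, -0.0349], [0, 1, 0], [0.0349, 0, -0.9994]]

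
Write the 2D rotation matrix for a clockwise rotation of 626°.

Rotation matrix formula: [[cos θ, -sin θ], [sin θ, cos θ]]
A clockwise rotation by 626° is equivalent to a counterclockwise rotation by -626°.
For θ = -626°:
cos(-626°) = -0.0698
sin(-626°) = 0.9976
Result: [[-0.0698, -0.9976], [0.9976, -0.0698]]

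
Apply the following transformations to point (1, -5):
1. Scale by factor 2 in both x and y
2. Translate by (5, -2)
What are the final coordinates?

Step 1: Scale (1, -5) by 2 → (2, -10)
Step 2: Translate by (5, -2) → (7, -12)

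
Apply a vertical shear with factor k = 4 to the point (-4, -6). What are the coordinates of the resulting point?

Shear matrix for vertical shear with factor k = 4:
[[1, 0], [4, 1]]
Result: (-4, -6) → (-4, -22)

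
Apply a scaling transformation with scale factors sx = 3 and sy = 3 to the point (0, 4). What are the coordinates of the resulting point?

Scaling matrix:
[[3, 0], [0, 3]]
Result: (0 × 3, 4 × 3) = (0, 12)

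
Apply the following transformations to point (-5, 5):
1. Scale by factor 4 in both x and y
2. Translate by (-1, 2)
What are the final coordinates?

Step 1: Scale (-5, 5) by 4 → (-20, 20)
Step 2: Translate by (-1, 2) → (-21, 22)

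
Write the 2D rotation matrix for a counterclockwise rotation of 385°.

Rotation matrix formula: [[cos θ, -sin θ], [sin θ, cos θ]]
For θ = 385°:
cos(385°) = 0.9063
sin(385°) = 0.4226
Result: [[0.9063, -0.4226], [0.4226, 0.9063]]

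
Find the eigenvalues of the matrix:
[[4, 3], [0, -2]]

Characteristic equation: det(A - λI) = 0
λ² - (trace)λ + (det) = 0
trace = 4 + -2 = 2, det = (4)(-2) - (3)(0) = -8
λ² - (2)λ + (-8) = 0
λ = (2 ± √((2)² - 4·(-8))) / 2 = (2 ± √36) / 2
Solving: λ = -2, 4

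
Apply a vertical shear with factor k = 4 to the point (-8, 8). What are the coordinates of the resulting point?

Shear matrix for vertical shear with factor k = 4:
[[1, 0], [4, 1]]
Result: (-8, 8) → (-8, -24)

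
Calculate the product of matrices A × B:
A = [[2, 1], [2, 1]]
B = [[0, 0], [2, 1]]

Matrix multiplication:
C[0][0] = 2×0 + 1×2 = 2
C[0][1] = 2×0 + 1×1 = 1
C[1][0] = 2×0 + 1×2 = 2
C[1][1] = 2×0 + 1×1 = 1
Result: [[2, 1], [2, 1]]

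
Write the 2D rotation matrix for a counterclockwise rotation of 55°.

Rotation matrix formula: [[cos θ, -sin θ], [sin θ, cos θ]]
For θ = 55°:
cos(55°) = 0.5736
sin(55°) = 0.8192
Result: [[0.5736, -0.8192], [0.8192, 0.5736]]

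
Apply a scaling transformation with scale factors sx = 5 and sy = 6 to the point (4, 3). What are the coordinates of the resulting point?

Scaling matrix:
[[5, 0], [0, 6]]
Result: (4 × 5, 3 × 6) = (20, 18)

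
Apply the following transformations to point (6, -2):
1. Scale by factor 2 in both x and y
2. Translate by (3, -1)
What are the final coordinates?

Step 1: Scale (6, -2) by 2 → (12, -4)
Step 2: Translate by (3, -1) → (15, -5)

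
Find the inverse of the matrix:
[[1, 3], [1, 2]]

For [[a,b],[c,d]], inverse = (1/det)·[[d,-b],[-c,a]]
det = (1)(2) - (3)(1) = 2 - 3 = -1
Inverse = (1/-1)·[[2, -3], [-1, 1]]
= [[-2, 3], [1, -1]]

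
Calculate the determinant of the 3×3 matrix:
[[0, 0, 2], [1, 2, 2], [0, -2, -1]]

Expansion along first row:
det = 0·det([[2,2],[-2,-1]]) - 0·det([[1,2],[0,-1]]) + 2·det([[1,2],[0,-2]])
    = 0·(2·-1 - 2·-2) - 0·(1·-1 - 2·0) + 2·(1·-2 - 2·0)
    = 0·2 - 0·-1 + 2·-2
    = 0 + 0 + -4 = -4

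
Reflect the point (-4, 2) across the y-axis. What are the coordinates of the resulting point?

Reflection across y-axis: (-4, 2) → (4, 2)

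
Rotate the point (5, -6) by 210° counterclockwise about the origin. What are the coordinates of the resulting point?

Rotation matrix for 210°: [[cos 210°, -sin 210°], [sin 210°, cos 210°]] ≈ [[-0.866025, 0.500000], [-0.500000, -0.866025]]
[[-0.866025, 0.500000], [-0.500000, -0.866025]] × [5, -6]ᵀ ≈ [-7.3301, 2.6962]ᵀ
Result: (-7.3301, 2.6962)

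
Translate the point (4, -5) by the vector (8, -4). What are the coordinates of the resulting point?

Translation by (8, -4) (homogeneous matrix [[1, 0, 8], [0, 1, -4], [0, 0, 1]]):
x' = 4 + 8 = 12
y' = -5 + -4 = -9
Result: (12, -9)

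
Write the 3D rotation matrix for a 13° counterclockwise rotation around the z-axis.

Rotation matrix for counterclockwise 13° around z-axis:
cos(13°) = 0.9744, sin(13°) = 0.2250
Result: [[0.9744, -0.2250, 0], [0.2250, 0.9744, 0], [0, 0, 1]]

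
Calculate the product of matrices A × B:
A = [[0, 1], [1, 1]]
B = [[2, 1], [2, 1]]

Matrix multiplication:
C[0][0] = 0×2 + 1×2 = 2
C[0][1] = 0×1 + 1×1 = 1
C[1][0] = 1×2 + 1×2 = 4
C[1][1] = 1×1 + 1×1 = 2
Result: [[2, 1], [4, 2]]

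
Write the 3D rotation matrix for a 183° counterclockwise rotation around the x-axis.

Rotation matrix for counterclockwise 183° around x-axis:
cos(183°) = -0.9986, sin(183°) = -0.0523
Result: [[1, 0, 0], [0, -0.9986, 0.0523], [0, -0.0523, -0.9986]]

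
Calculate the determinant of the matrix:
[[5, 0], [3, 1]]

For a 2×2 matrix [[a, b], [c, d]], det = ad - bc
det = (5)(1) - (0)(3) = 5 - 0 = 5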